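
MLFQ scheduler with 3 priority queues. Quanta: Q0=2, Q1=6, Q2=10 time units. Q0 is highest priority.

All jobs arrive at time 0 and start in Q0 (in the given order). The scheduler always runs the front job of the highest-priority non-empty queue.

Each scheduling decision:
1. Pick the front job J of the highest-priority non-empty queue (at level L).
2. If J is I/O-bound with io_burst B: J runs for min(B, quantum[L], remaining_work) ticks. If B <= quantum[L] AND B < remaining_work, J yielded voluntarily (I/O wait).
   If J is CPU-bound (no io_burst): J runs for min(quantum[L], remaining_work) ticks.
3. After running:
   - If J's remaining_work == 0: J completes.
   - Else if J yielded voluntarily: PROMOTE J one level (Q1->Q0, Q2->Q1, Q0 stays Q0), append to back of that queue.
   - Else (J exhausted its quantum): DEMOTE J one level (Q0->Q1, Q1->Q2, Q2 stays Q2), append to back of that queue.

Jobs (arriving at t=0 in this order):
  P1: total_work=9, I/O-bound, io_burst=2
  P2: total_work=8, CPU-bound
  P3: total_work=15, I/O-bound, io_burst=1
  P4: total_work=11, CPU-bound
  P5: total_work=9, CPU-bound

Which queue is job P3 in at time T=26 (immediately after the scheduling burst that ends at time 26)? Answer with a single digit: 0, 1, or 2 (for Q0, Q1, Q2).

Answer: 0

Derivation:
t=0-2: P1@Q0 runs 2, rem=7, I/O yield, promote→Q0. Q0=[P2,P3,P4,P5,P1] Q1=[] Q2=[]
t=2-4: P2@Q0 runs 2, rem=6, quantum used, demote→Q1. Q0=[P3,P4,P5,P1] Q1=[P2] Q2=[]
t=4-5: P3@Q0 runs 1, rem=14, I/O yield, promote→Q0. Q0=[P4,P5,P1,P3] Q1=[P2] Q2=[]
t=5-7: P4@Q0 runs 2, rem=9, quantum used, demote→Q1. Q0=[P5,P1,P3] Q1=[P2,P4] Q2=[]
t=7-9: P5@Q0 runs 2, rem=7, quantum used, demote→Q1. Q0=[P1,P3] Q1=[P2,P4,P5] Q2=[]
t=9-11: P1@Q0 runs 2, rem=5, I/O yield, promote→Q0. Q0=[P3,P1] Q1=[P2,P4,P5] Q2=[]
t=11-12: P3@Q0 runs 1, rem=13, I/O yield, promote→Q0. Q0=[P1,P3] Q1=[P2,P4,P5] Q2=[]
t=12-14: P1@Q0 runs 2, rem=3, I/O yield, promote→Q0. Q0=[P3,P1] Q1=[P2,P4,P5] Q2=[]
t=14-15: P3@Q0 runs 1, rem=12, I/O yield, promote→Q0. Q0=[P1,P3] Q1=[P2,P4,P5] Q2=[]
t=15-17: P1@Q0 runs 2, rem=1, I/O yield, promote→Q0. Q0=[P3,P1] Q1=[P2,P4,P5] Q2=[]
t=17-18: P3@Q0 runs 1, rem=11, I/O yield, promote→Q0. Q0=[P1,P3] Q1=[P2,P4,P5] Q2=[]
t=18-19: P1@Q0 runs 1, rem=0, completes. Q0=[P3] Q1=[P2,P4,P5] Q2=[]
t=19-20: P3@Q0 runs 1, rem=10, I/O yield, promote→Q0. Q0=[P3] Q1=[P2,P4,P5] Q2=[]
t=20-21: P3@Q0 runs 1, rem=9, I/O yield, promote→Q0. Q0=[P3] Q1=[P2,P4,P5] Q2=[]
t=21-22: P3@Q0 runs 1, rem=8, I/O yield, promote→Q0. Q0=[P3] Q1=[P2,P4,P5] Q2=[]
t=22-23: P3@Q0 runs 1, rem=7, I/O yield, promote→Q0. Q0=[P3] Q1=[P2,P4,P5] Q2=[]
t=23-24: P3@Q0 runs 1, rem=6, I/O yield, promote→Q0. Q0=[P3] Q1=[P2,P4,P5] Q2=[]
t=24-25: P3@Q0 runs 1, rem=5, I/O yield, promote→Q0. Q0=[P3] Q1=[P2,P4,P5] Q2=[]
t=25-26: P3@Q0 runs 1, rem=4, I/O yield, promote→Q0. Q0=[P3] Q1=[P2,P4,P5] Q2=[]
t=26-27: P3@Q0 runs 1, rem=3, I/O yield, promote→Q0. Q0=[P3] Q1=[P2,P4,P5] Q2=[]
t=27-28: P3@Q0 runs 1, rem=2, I/O yield, promote→Q0. Q0=[P3] Q1=[P2,P4,P5] Q2=[]
t=28-29: P3@Q0 runs 1, rem=1, I/O yield, promote→Q0. Q0=[P3] Q1=[P2,P4,P5] Q2=[]
t=29-30: P3@Q0 runs 1, rem=0, completes. Q0=[] Q1=[P2,P4,P5] Q2=[]
t=30-36: P2@Q1 runs 6, rem=0, completes. Q0=[] Q1=[P4,P5] Q2=[]
t=36-42: P4@Q1 runs 6, rem=3, quantum used, demote→Q2. Q0=[] Q1=[P5] Q2=[P4]
t=42-48: P5@Q1 runs 6, rem=1, quantum used, demote→Q2. Q0=[] Q1=[] Q2=[P4,P5]
t=48-51: P4@Q2 runs 3, rem=0, completes. Q0=[] Q1=[] Q2=[P5]
t=51-52: P5@Q2 runs 1, rem=0, completes. Q0=[] Q1=[] Q2=[]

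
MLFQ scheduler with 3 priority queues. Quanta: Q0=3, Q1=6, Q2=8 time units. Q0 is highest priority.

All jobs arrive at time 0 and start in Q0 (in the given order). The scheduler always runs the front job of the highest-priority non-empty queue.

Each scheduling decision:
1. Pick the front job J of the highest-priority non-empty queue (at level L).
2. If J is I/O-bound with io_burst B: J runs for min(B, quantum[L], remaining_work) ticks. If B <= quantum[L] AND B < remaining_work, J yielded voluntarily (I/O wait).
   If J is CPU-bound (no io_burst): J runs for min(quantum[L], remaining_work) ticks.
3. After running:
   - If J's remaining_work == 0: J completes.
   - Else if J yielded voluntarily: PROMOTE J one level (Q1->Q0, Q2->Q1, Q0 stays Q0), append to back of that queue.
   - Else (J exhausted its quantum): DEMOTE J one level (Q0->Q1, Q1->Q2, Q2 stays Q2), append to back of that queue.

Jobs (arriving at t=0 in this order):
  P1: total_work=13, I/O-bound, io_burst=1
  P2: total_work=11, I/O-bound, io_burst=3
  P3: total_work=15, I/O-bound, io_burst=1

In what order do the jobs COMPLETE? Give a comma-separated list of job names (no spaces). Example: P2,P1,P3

Answer: P2,P1,P3

Derivation:
t=0-1: P1@Q0 runs 1, rem=12, I/O yield, promote→Q0. Q0=[P2,P3,P1] Q1=[] Q2=[]
t=1-4: P2@Q0 runs 3, rem=8, I/O yield, promote→Q0. Q0=[P3,P1,P2] Q1=[] Q2=[]
t=4-5: P3@Q0 runs 1, rem=14, I/O yield, promote→Q0. Q0=[P1,P2,P3] Q1=[] Q2=[]
t=5-6: P1@Q0 runs 1, rem=11, I/O yield, promote→Q0. Q0=[P2,P3,P1] Q1=[] Q2=[]
t=6-9: P2@Q0 runs 3, rem=5, I/O yield, promote→Q0. Q0=[P3,P1,P2] Q1=[] Q2=[]
t=9-10: P3@Q0 runs 1, rem=13, I/O yield, promote→Q0. Q0=[P1,P2,P3] Q1=[] Q2=[]
t=10-11: P1@Q0 runs 1, rem=10, I/O yield, promote→Q0. Q0=[P2,P3,P1] Q1=[] Q2=[]
t=11-14: P2@Q0 runs 3, rem=2, I/O yield, promote→Q0. Q0=[P3,P1,P2] Q1=[] Q2=[]
t=14-15: P3@Q0 runs 1, rem=12, I/O yield, promote→Q0. Q0=[P1,P2,P3] Q1=[] Q2=[]
t=15-16: P1@Q0 runs 1, rem=9, I/O yield, promote→Q0. Q0=[P2,P3,P1] Q1=[] Q2=[]
t=16-18: P2@Q0 runs 2, rem=0, completes. Q0=[P3,P1] Q1=[] Q2=[]
t=18-19: P3@Q0 runs 1, rem=11, I/O yield, promote→Q0. Q0=[P1,P3] Q1=[] Q2=[]
t=19-20: P1@Q0 runs 1, rem=8, I/O yield, promote→Q0. Q0=[P3,P1] Q1=[] Q2=[]
t=20-21: P3@Q0 runs 1, rem=10, I/O yield, promote→Q0. Q0=[P1,P3] Q1=[] Q2=[]
t=21-22: P1@Q0 runs 1, rem=7, I/O yield, promote→Q0. Q0=[P3,P1] Q1=[] Q2=[]
t=22-23: P3@Q0 runs 1, rem=9, I/O yield, promote→Q0. Q0=[P1,P3] Q1=[] Q2=[]
t=23-24: P1@Q0 runs 1, rem=6, I/O yield, promote→Q0. Q0=[P3,P1] Q1=[] Q2=[]
t=24-25: P3@Q0 runs 1, rem=8, I/O yield, promote→Q0. Q0=[P1,P3] Q1=[] Q2=[]
t=25-26: P1@Q0 runs 1, rem=5, I/O yield, promote→Q0. Q0=[P3,P1] Q1=[] Q2=[]
t=26-27: P3@Q0 runs 1, rem=7, I/O yield, promote→Q0. Q0=[P1,P3] Q1=[] Q2=[]
t=27-28: P1@Q0 runs 1, rem=4, I/O yield, promote→Q0. Q0=[P3,P1] Q1=[] Q2=[]
t=28-29: P3@Q0 runs 1, rem=6, I/O yield, promote→Q0. Q0=[P1,P3] Q1=[] Q2=[]
t=29-30: P1@Q0 runs 1, rem=3, I/O yield, promote→Q0. Q0=[P3,P1] Q1=[] Q2=[]
t=30-31: P3@Q0 runs 1, rem=5, I/O yield, promote→Q0. Q0=[P1,P3] Q1=[] Q2=[]
t=31-32: P1@Q0 runs 1, rem=2, I/O yield, promote→Q0. Q0=[P3,P1] Q1=[] Q2=[]
t=32-33: P3@Q0 runs 1, rem=4, I/O yield, promote→Q0. Q0=[P1,P3] Q1=[] Q2=[]
t=33-34: P1@Q0 runs 1, rem=1, I/O yield, promote→Q0. Q0=[P3,P1] Q1=[] Q2=[]
t=34-35: P3@Q0 runs 1, rem=3, I/O yield, promote→Q0. Q0=[P1,P3] Q1=[] Q2=[]
t=35-36: P1@Q0 runs 1, rem=0, completes. Q0=[P3] Q1=[] Q2=[]
t=36-37: P3@Q0 runs 1, rem=2, I/O yield, promote→Q0. Q0=[P3] Q1=[] Q2=[]
t=37-38: P3@Q0 runs 1, rem=1, I/O yield, promote→Q0. Q0=[P3] Q1=[] Q2=[]
t=38-39: P3@Q0 runs 1, rem=0, completes. Q0=[] Q1=[] Q2=[]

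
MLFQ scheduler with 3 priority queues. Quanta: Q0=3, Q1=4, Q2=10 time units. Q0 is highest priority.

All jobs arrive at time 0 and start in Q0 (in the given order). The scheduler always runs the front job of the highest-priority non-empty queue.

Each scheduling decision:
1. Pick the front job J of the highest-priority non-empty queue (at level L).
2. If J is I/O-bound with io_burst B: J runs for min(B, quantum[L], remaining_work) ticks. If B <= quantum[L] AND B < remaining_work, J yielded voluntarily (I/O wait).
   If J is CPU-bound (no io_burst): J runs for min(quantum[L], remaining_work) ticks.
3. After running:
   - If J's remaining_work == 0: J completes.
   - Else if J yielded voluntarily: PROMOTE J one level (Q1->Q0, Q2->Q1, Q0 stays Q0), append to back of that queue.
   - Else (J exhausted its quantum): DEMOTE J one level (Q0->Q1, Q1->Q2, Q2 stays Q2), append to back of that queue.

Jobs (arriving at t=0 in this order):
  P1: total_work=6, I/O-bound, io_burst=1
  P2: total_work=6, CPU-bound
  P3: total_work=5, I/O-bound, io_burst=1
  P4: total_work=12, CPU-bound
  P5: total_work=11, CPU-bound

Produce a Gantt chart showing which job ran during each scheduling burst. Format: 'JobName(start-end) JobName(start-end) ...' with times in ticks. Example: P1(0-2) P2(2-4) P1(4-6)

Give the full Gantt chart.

t=0-1: P1@Q0 runs 1, rem=5, I/O yield, promote→Q0. Q0=[P2,P3,P4,P5,P1] Q1=[] Q2=[]
t=1-4: P2@Q0 runs 3, rem=3, quantum used, demote→Q1. Q0=[P3,P4,P5,P1] Q1=[P2] Q2=[]
t=4-5: P3@Q0 runs 1, rem=4, I/O yield, promote→Q0. Q0=[P4,P5,P1,P3] Q1=[P2] Q2=[]
t=5-8: P4@Q0 runs 3, rem=9, quantum used, demote→Q1. Q0=[P5,P1,P3] Q1=[P2,P4] Q2=[]
t=8-11: P5@Q0 runs 3, rem=8, quantum used, demote→Q1. Q0=[P1,P3] Q1=[P2,P4,P5] Q2=[]
t=11-12: P1@Q0 runs 1, rem=4, I/O yield, promote→Q0. Q0=[P3,P1] Q1=[P2,P4,P5] Q2=[]
t=12-13: P3@Q0 runs 1, rem=3, I/O yield, promote→Q0. Q0=[P1,P3] Q1=[P2,P4,P5] Q2=[]
t=13-14: P1@Q0 runs 1, rem=3, I/O yield, promote→Q0. Q0=[P3,P1] Q1=[P2,P4,P5] Q2=[]
t=14-15: P3@Q0 runs 1, rem=2, I/O yield, promote→Q0. Q0=[P1,P3] Q1=[P2,P4,P5] Q2=[]
t=15-16: P1@Q0 runs 1, rem=2, I/O yield, promote→Q0. Q0=[P3,P1] Q1=[P2,P4,P5] Q2=[]
t=16-17: P3@Q0 runs 1, rem=1, I/O yield, promote→Q0. Q0=[P1,P3] Q1=[P2,P4,P5] Q2=[]
t=17-18: P1@Q0 runs 1, rem=1, I/O yield, promote→Q0. Q0=[P3,P1] Q1=[P2,P4,P5] Q2=[]
t=18-19: P3@Q0 runs 1, rem=0, completes. Q0=[P1] Q1=[P2,P4,P5] Q2=[]
t=19-20: P1@Q0 runs 1, rem=0, completes. Q0=[] Q1=[P2,P4,P5] Q2=[]
t=20-23: P2@Q1 runs 3, rem=0, completes. Q0=[] Q1=[P4,P5] Q2=[]
t=23-27: P4@Q1 runs 4, rem=5, quantum used, demote→Q2. Q0=[] Q1=[P5] Q2=[P4]
t=27-31: P5@Q1 runs 4, rem=4, quantum used, demote→Q2. Q0=[] Q1=[] Q2=[P4,P5]
t=31-36: P4@Q2 runs 5, rem=0, completes. Q0=[] Q1=[] Q2=[P5]
t=36-40: P5@Q2 runs 4, rem=0, completes. Q0=[] Q1=[] Q2=[]

Answer: P1(0-1) P2(1-4) P3(4-5) P4(5-8) P5(8-11) P1(11-12) P3(12-13) P1(13-14) P3(14-15) P1(15-16) P3(16-17) P1(17-18) P3(18-19) P1(19-20) P2(20-23) P4(23-27) P5(27-31) P4(31-36) P5(36-40)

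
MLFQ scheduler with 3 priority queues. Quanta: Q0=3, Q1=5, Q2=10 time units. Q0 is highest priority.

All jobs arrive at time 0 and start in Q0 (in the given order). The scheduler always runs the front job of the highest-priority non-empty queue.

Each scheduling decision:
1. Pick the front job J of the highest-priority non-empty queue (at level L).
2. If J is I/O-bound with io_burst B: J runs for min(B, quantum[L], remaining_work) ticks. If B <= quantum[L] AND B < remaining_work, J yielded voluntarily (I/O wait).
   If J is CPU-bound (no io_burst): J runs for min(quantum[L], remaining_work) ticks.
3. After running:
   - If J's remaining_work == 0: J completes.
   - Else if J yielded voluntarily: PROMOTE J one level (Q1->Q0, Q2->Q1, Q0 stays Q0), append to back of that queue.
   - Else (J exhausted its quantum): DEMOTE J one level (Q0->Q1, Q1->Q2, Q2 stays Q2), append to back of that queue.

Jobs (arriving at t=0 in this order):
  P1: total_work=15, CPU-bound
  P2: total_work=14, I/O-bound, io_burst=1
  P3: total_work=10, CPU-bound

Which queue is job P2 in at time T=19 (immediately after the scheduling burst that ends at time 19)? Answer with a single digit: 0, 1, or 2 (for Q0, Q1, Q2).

Answer: 0

Derivation:
t=0-3: P1@Q0 runs 3, rem=12, quantum used, demote→Q1. Q0=[P2,P3] Q1=[P1] Q2=[]
t=3-4: P2@Q0 runs 1, rem=13, I/O yield, promote→Q0. Q0=[P3,P2] Q1=[P1] Q2=[]
t=4-7: P3@Q0 runs 3, rem=7, quantum used, demote→Q1. Q0=[P2] Q1=[P1,P3] Q2=[]
t=7-8: P2@Q0 runs 1, rem=12, I/O yield, promote→Q0. Q0=[P2] Q1=[P1,P3] Q2=[]
t=8-9: P2@Q0 runs 1, rem=11, I/O yield, promote→Q0. Q0=[P2] Q1=[P1,P3] Q2=[]
t=9-10: P2@Q0 runs 1, rem=10, I/O yield, promote→Q0. Q0=[P2] Q1=[P1,P3] Q2=[]
t=10-11: P2@Q0 runs 1, rem=9, I/O yield, promote→Q0. Q0=[P2] Q1=[P1,P3] Q2=[]
t=11-12: P2@Q0 runs 1, rem=8, I/O yield, promote→Q0. Q0=[P2] Q1=[P1,P3] Q2=[]
t=12-13: P2@Q0 runs 1, rem=7, I/O yield, promote→Q0. Q0=[P2] Q1=[P1,P3] Q2=[]
t=13-14: P2@Q0 runs 1, rem=6, I/O yield, promote→Q0. Q0=[P2] Q1=[P1,P3] Q2=[]
t=14-15: P2@Q0 runs 1, rem=5, I/O yield, promote→Q0. Q0=[P2] Q1=[P1,P3] Q2=[]
t=15-16: P2@Q0 runs 1, rem=4, I/O yield, promote→Q0. Q0=[P2] Q1=[P1,P3] Q2=[]
t=16-17: P2@Q0 runs 1, rem=3, I/O yield, promote→Q0. Q0=[P2] Q1=[P1,P3] Q2=[]
t=17-18: P2@Q0 runs 1, rem=2, I/O yield, promote→Q0. Q0=[P2] Q1=[P1,P3] Q2=[]
t=18-19: P2@Q0 runs 1, rem=1, I/O yield, promote→Q0. Q0=[P2] Q1=[P1,P3] Q2=[]
t=19-20: P2@Q0 runs 1, rem=0, completes. Q0=[] Q1=[P1,P3] Q2=[]
t=20-25: P1@Q1 runs 5, rem=7, quantum used, demote→Q2. Q0=[] Q1=[P3] Q2=[P1]
t=25-30: P3@Q1 runs 5, rem=2, quantum used, demote→Q2. Q0=[] Q1=[] Q2=[P1,P3]
t=30-37: P1@Q2 runs 7, rem=0, completes. Q0=[] Q1=[] Q2=[P3]
t=37-39: P3@Q2 runs 2, rem=0, completes. Q0=[] Q1=[] Q2=[]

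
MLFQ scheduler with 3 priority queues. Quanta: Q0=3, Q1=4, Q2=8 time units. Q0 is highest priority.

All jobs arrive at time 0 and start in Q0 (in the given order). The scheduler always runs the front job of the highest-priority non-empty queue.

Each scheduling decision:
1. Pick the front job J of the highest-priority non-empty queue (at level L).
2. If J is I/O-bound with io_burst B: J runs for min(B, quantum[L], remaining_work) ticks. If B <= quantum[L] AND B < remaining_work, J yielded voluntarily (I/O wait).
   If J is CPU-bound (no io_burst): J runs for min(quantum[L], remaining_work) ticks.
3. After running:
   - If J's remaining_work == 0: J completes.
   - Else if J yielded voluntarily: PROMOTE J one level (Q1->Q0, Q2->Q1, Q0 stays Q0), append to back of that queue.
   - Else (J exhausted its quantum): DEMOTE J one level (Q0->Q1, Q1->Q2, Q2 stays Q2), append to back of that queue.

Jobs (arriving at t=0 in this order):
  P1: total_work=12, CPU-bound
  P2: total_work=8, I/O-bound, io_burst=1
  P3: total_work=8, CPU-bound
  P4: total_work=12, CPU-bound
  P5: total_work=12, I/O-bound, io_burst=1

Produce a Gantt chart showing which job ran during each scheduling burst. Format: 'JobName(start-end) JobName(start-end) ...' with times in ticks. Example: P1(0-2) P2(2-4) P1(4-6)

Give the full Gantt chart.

t=0-3: P1@Q0 runs 3, rem=9, quantum used, demote→Q1. Q0=[P2,P3,P4,P5] Q1=[P1] Q2=[]
t=3-4: P2@Q0 runs 1, rem=7, I/O yield, promote→Q0. Q0=[P3,P4,P5,P2] Q1=[P1] Q2=[]
t=4-7: P3@Q0 runs 3, rem=5, quantum used, demote→Q1. Q0=[P4,P5,P2] Q1=[P1,P3] Q2=[]
t=7-10: P4@Q0 runs 3, rem=9, quantum used, demote→Q1. Q0=[P5,P2] Q1=[P1,P3,P4] Q2=[]
t=10-11: P5@Q0 runs 1, rem=11, I/O yield, promote→Q0. Q0=[P2,P5] Q1=[P1,P3,P4] Q2=[]
t=11-12: P2@Q0 runs 1, rem=6, I/O yield, promote→Q0. Q0=[P5,P2] Q1=[P1,P3,P4] Q2=[]
t=12-13: P5@Q0 runs 1, rem=10, I/O yield, promote→Q0. Q0=[P2,P5] Q1=[P1,P3,P4] Q2=[]
t=13-14: P2@Q0 runs 1, rem=5, I/O yield, promote→Q0. Q0=[P5,P2] Q1=[P1,P3,P4] Q2=[]
t=14-15: P5@Q0 runs 1, rem=9, I/O yield, promote→Q0. Q0=[P2,P5] Q1=[P1,P3,P4] Q2=[]
t=15-16: P2@Q0 runs 1, rem=4, I/O yield, promote→Q0. Q0=[P5,P2] Q1=[P1,P3,P4] Q2=[]
t=16-17: P5@Q0 runs 1, rem=8, I/O yield, promote→Q0. Q0=[P2,P5] Q1=[P1,P3,P4] Q2=[]
t=17-18: P2@Q0 runs 1, rem=3, I/O yield, promote→Q0. Q0=[P5,P2] Q1=[P1,P3,P4] Q2=[]
t=18-19: P5@Q0 runs 1, rem=7, I/O yield, promote→Q0. Q0=[P2,P5] Q1=[P1,P3,P4] Q2=[]
t=19-20: P2@Q0 runs 1, rem=2, I/O yield, promote→Q0. Q0=[P5,P2] Q1=[P1,P3,P4] Q2=[]
t=20-21: P5@Q0 runs 1, rem=6, I/O yield, promote→Q0. Q0=[P2,P5] Q1=[P1,P3,P4] Q2=[]
t=21-22: P2@Q0 runs 1, rem=1, I/O yield, promote→Q0. Q0=[P5,P2] Q1=[P1,P3,P4] Q2=[]
t=22-23: P5@Q0 runs 1, rem=5, I/O yield, promote→Q0. Q0=[P2,P5] Q1=[P1,P3,P4] Q2=[]
t=23-24: P2@Q0 runs 1, rem=0, completes. Q0=[P5] Q1=[P1,P3,P4] Q2=[]
t=24-25: P5@Q0 runs 1, rem=4, I/O yield, promote→Q0. Q0=[P5] Q1=[P1,P3,P4] Q2=[]
t=25-26: P5@Q0 runs 1, rem=3, I/O yield, promote→Q0. Q0=[P5] Q1=[P1,P3,P4] Q2=[]
t=26-27: P5@Q0 runs 1, rem=2, I/O yield, promote→Q0. Q0=[P5] Q1=[P1,P3,P4] Q2=[]
t=27-28: P5@Q0 runs 1, rem=1, I/O yield, promote→Q0. Q0=[P5] Q1=[P1,P3,P4] Q2=[]
t=28-29: P5@Q0 runs 1, rem=0, completes. Q0=[] Q1=[P1,P3,P4] Q2=[]
t=29-33: P1@Q1 runs 4, rem=5, quantum used, demote→Q2. Q0=[] Q1=[P3,P4] Q2=[P1]
t=33-37: P3@Q1 runs 4, rem=1, quantum used, demote→Q2. Q0=[] Q1=[P4] Q2=[P1,P3]
t=37-41: P4@Q1 runs 4, rem=5, quantum used, demote→Q2. Q0=[] Q1=[] Q2=[P1,P3,P4]
t=41-46: P1@Q2 runs 5, rem=0, completes. Q0=[] Q1=[] Q2=[P3,P4]
t=46-47: P3@Q2 runs 1, rem=0, completes. Q0=[] Q1=[] Q2=[P4]
t=47-52: P4@Q2 runs 5, rem=0, completes. Q0=[] Q1=[] Q2=[]

Answer: P1(0-3) P2(3-4) P3(4-7) P4(7-10) P5(10-11) P2(11-12) P5(12-13) P2(13-14) P5(14-15) P2(15-16) P5(16-17) P2(17-18) P5(18-19) P2(19-20) P5(20-21) P2(21-22) P5(22-23) P2(23-24) P5(24-25) P5(25-26) P5(26-27) P5(27-28) P5(28-29) P1(29-33) P3(33-37) P4(37-41) P1(41-46) P3(46-47) P4(47-52)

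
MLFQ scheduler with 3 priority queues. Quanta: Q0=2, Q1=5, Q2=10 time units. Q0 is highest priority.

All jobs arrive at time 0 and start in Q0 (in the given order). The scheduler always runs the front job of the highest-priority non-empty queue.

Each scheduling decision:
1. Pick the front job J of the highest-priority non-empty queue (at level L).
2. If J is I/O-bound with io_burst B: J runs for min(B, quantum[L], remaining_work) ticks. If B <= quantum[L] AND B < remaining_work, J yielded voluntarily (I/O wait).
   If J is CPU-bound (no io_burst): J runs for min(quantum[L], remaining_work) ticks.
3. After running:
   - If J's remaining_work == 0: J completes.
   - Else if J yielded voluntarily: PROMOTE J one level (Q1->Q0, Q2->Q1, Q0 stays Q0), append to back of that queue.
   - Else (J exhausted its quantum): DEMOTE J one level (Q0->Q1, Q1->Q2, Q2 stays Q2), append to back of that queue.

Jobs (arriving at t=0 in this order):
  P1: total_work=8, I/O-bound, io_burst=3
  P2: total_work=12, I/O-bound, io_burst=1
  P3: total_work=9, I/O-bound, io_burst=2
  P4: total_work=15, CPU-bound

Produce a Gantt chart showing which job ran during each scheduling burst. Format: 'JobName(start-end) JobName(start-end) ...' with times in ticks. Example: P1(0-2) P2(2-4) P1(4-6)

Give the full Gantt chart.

Answer: P1(0-2) P2(2-3) P3(3-5) P4(5-7) P2(7-8) P3(8-10) P2(10-11) P3(11-13) P2(13-14) P3(14-16) P2(16-17) P3(17-18) P2(18-19) P2(19-20) P2(20-21) P2(21-22) P2(22-23) P2(23-24) P2(24-25) P1(25-28) P1(28-30) P4(30-35) P1(35-36) P4(36-44)

Derivation:
t=0-2: P1@Q0 runs 2, rem=6, quantum used, demote→Q1. Q0=[P2,P3,P4] Q1=[P1] Q2=[]
t=2-3: P2@Q0 runs 1, rem=11, I/O yield, promote→Q0. Q0=[P3,P4,P2] Q1=[P1] Q2=[]
t=3-5: P3@Q0 runs 2, rem=7, I/O yield, promote→Q0. Q0=[P4,P2,P3] Q1=[P1] Q2=[]
t=5-7: P4@Q0 runs 2, rem=13, quantum used, demote→Q1. Q0=[P2,P3] Q1=[P1,P4] Q2=[]
t=7-8: P2@Q0 runs 1, rem=10, I/O yield, promote→Q0. Q0=[P3,P2] Q1=[P1,P4] Q2=[]
t=8-10: P3@Q0 runs 2, rem=5, I/O yield, promote→Q0. Q0=[P2,P3] Q1=[P1,P4] Q2=[]
t=10-11: P2@Q0 runs 1, rem=9, I/O yield, promote→Q0. Q0=[P3,P2] Q1=[P1,P4] Q2=[]
t=11-13: P3@Q0 runs 2, rem=3, I/O yield, promote→Q0. Q0=[P2,P3] Q1=[P1,P4] Q2=[]
t=13-14: P2@Q0 runs 1, rem=8, I/O yield, promote→Q0. Q0=[P3,P2] Q1=[P1,P4] Q2=[]
t=14-16: P3@Q0 runs 2, rem=1, I/O yield, promote→Q0. Q0=[P2,P3] Q1=[P1,P4] Q2=[]
t=16-17: P2@Q0 runs 1, rem=7, I/O yield, promote→Q0. Q0=[P3,P2] Q1=[P1,P4] Q2=[]
t=17-18: P3@Q0 runs 1, rem=0, completes. Q0=[P2] Q1=[P1,P4] Q2=[]
t=18-19: P2@Q0 runs 1, rem=6, I/O yield, promote→Q0. Q0=[P2] Q1=[P1,P4] Q2=[]
t=19-20: P2@Q0 runs 1, rem=5, I/O yield, promote→Q0. Q0=[P2] Q1=[P1,P4] Q2=[]
t=20-21: P2@Q0 runs 1, rem=4, I/O yield, promote→Q0. Q0=[P2] Q1=[P1,P4] Q2=[]
t=21-22: P2@Q0 runs 1, rem=3, I/O yield, promote→Q0. Q0=[P2] Q1=[P1,P4] Q2=[]
t=22-23: P2@Q0 runs 1, rem=2, I/O yield, promote→Q0. Q0=[P2] Q1=[P1,P4] Q2=[]
t=23-24: P2@Q0 runs 1, rem=1, I/O yield, promote→Q0. Q0=[P2] Q1=[P1,P4] Q2=[]
t=24-25: P2@Q0 runs 1, rem=0, completes. Q0=[] Q1=[P1,P4] Q2=[]
t=25-28: P1@Q1 runs 3, rem=3, I/O yield, promote→Q0. Q0=[P1] Q1=[P4] Q2=[]
t=28-30: P1@Q0 runs 2, rem=1, quantum used, demote→Q1. Q0=[] Q1=[P4,P1] Q2=[]
t=30-35: P4@Q1 runs 5, rem=8, quantum used, demote→Q2. Q0=[] Q1=[P1] Q2=[P4]
t=35-36: P1@Q1 runs 1, rem=0, completes. Q0=[] Q1=[] Q2=[P4]
t=36-44: P4@Q2 runs 8, rem=0, completes. Q0=[] Q1=[] Q2=[]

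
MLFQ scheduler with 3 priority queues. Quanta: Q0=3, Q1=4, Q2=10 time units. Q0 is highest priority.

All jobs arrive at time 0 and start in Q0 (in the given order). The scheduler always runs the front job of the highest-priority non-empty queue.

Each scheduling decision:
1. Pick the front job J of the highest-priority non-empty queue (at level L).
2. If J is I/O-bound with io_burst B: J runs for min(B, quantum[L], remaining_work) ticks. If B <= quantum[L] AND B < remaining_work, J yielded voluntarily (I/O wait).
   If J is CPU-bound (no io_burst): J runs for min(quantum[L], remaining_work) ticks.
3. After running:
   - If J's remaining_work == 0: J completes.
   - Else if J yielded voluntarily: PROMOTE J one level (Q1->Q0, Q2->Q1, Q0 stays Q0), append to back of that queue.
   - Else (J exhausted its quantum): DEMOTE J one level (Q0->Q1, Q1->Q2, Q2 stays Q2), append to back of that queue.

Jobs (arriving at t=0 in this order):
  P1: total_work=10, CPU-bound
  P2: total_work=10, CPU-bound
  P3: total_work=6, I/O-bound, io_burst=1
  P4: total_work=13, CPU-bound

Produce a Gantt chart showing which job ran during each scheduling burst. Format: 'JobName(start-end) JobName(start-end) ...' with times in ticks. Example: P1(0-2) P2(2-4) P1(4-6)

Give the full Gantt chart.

t=0-3: P1@Q0 runs 3, rem=7, quantum used, demote→Q1. Q0=[P2,P3,P4] Q1=[P1] Q2=[]
t=3-6: P2@Q0 runs 3, rem=7, quantum used, demote→Q1. Q0=[P3,P4] Q1=[P1,P2] Q2=[]
t=6-7: P3@Q0 runs 1, rem=5, I/O yield, promote→Q0. Q0=[P4,P3] Q1=[P1,P2] Q2=[]
t=7-10: P4@Q0 runs 3, rem=10, quantum used, demote→Q1. Q0=[P3] Q1=[P1,P2,P4] Q2=[]
t=10-11: P3@Q0 runs 1, rem=4, I/O yield, promote→Q0. Q0=[P3] Q1=[P1,P2,P4] Q2=[]
t=11-12: P3@Q0 runs 1, rem=3, I/O yield, promote→Q0. Q0=[P3] Q1=[P1,P2,P4] Q2=[]
t=12-13: P3@Q0 runs 1, rem=2, I/O yield, promote→Q0. Q0=[P3] Q1=[P1,P2,P4] Q2=[]
t=13-14: P3@Q0 runs 1, rem=1, I/O yield, promote→Q0. Q0=[P3] Q1=[P1,P2,P4] Q2=[]
t=14-15: P3@Q0 runs 1, rem=0, completes. Q0=[] Q1=[P1,P2,P4] Q2=[]
t=15-19: P1@Q1 runs 4, rem=3, quantum used, demote→Q2. Q0=[] Q1=[P2,P4] Q2=[P1]
t=19-23: P2@Q1 runs 4, rem=3, quantum used, demote→Q2. Q0=[] Q1=[P4] Q2=[P1,P2]
t=23-27: P4@Q1 runs 4, rem=6, quantum used, demote→Q2. Q0=[] Q1=[] Q2=[P1,P2,P4]
t=27-30: P1@Q2 runs 3, rem=0, completes. Q0=[] Q1=[] Q2=[P2,P4]
t=30-33: P2@Q2 runs 3, rem=0, completes. Q0=[] Q1=[] Q2=[P4]
t=33-39: P4@Q2 runs 6, rem=0, completes. Q0=[] Q1=[] Q2=[]

Answer: P1(0-3) P2(3-6) P3(6-7) P4(7-10) P3(10-11) P3(11-12) P3(12-13) P3(13-14) P3(14-15) P1(15-19) P2(19-23) P4(23-27) P1(27-30) P2(30-33) P4(33-39)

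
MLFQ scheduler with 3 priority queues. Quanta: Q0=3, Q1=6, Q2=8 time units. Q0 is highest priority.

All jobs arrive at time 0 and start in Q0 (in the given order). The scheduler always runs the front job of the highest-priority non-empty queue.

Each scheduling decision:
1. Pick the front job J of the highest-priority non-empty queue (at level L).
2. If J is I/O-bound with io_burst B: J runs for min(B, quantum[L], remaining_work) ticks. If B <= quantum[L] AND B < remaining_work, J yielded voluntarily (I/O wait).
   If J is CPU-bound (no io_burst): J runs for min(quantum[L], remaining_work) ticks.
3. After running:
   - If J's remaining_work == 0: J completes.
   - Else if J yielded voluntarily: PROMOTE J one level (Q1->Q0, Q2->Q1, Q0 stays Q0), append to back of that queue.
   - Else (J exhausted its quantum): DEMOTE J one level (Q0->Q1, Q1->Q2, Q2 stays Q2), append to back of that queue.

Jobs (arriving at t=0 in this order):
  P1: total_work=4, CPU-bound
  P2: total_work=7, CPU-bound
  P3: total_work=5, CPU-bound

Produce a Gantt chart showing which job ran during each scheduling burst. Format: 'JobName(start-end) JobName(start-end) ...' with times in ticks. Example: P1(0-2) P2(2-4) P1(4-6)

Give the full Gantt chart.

Answer: P1(0-3) P2(3-6) P3(6-9) P1(9-10) P2(10-14) P3(14-16)

Derivation:
t=0-3: P1@Q0 runs 3, rem=1, quantum used, demote→Q1. Q0=[P2,P3] Q1=[P1] Q2=[]
t=3-6: P2@Q0 runs 3, rem=4, quantum used, demote→Q1. Q0=[P3] Q1=[P1,P2] Q2=[]
t=6-9: P3@Q0 runs 3, rem=2, quantum used, demote→Q1. Q0=[] Q1=[P1,P2,P3] Q2=[]
t=9-10: P1@Q1 runs 1, rem=0, completes. Q0=[] Q1=[P2,P3] Q2=[]
t=10-14: P2@Q1 runs 4, rem=0, completes. Q0=[] Q1=[P3] Q2=[]
t=14-16: P3@Q1 runs 2, rem=0, completes. Q0=[] Q1=[] Q2=[]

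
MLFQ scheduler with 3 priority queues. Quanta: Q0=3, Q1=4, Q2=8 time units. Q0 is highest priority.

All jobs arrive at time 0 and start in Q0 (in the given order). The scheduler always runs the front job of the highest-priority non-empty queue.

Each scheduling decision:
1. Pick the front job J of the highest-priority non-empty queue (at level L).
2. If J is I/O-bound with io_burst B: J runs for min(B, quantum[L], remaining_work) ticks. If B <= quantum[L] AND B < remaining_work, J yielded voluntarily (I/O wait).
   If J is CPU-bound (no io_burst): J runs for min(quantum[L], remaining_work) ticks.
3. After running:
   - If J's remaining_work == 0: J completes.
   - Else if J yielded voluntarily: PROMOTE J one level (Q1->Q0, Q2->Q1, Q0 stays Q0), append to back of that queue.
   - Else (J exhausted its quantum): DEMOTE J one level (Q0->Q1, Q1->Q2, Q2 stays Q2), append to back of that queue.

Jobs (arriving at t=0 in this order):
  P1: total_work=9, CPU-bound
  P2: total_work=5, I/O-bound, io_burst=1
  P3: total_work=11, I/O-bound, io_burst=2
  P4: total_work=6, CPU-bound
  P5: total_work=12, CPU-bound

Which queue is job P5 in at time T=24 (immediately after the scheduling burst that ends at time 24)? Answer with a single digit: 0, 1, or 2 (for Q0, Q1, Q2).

t=0-3: P1@Q0 runs 3, rem=6, quantum used, demote→Q1. Q0=[P2,P3,P4,P5] Q1=[P1] Q2=[]
t=3-4: P2@Q0 runs 1, rem=4, I/O yield, promote→Q0. Q0=[P3,P4,P5,P2] Q1=[P1] Q2=[]
t=4-6: P3@Q0 runs 2, rem=9, I/O yield, promote→Q0. Q0=[P4,P5,P2,P3] Q1=[P1] Q2=[]
t=6-9: P4@Q0 runs 3, rem=3, quantum used, demote→Q1. Q0=[P5,P2,P3] Q1=[P1,P4] Q2=[]
t=9-12: P5@Q0 runs 3, rem=9, quantum used, demote→Q1. Q0=[P2,P3] Q1=[P1,P4,P5] Q2=[]
t=12-13: P2@Q0 runs 1, rem=3, I/O yield, promote→Q0. Q0=[P3,P2] Q1=[P1,P4,P5] Q2=[]
t=13-15: P3@Q0 runs 2, rem=7, I/O yield, promote→Q0. Q0=[P2,P3] Q1=[P1,P4,P5] Q2=[]
t=15-16: P2@Q0 runs 1, rem=2, I/O yield, promote→Q0. Q0=[P3,P2] Q1=[P1,P4,P5] Q2=[]
t=16-18: P3@Q0 runs 2, rem=5, I/O yield, promote→Q0. Q0=[P2,P3] Q1=[P1,P4,P5] Q2=[]
t=18-19: P2@Q0 runs 1, rem=1, I/O yield, promote→Q0. Q0=[P3,P2] Q1=[P1,P4,P5] Q2=[]
t=19-21: P3@Q0 runs 2, rem=3, I/O yield, promote→Q0. Q0=[P2,P3] Q1=[P1,P4,P5] Q2=[]
t=21-22: P2@Q0 runs 1, rem=0, completes. Q0=[P3] Q1=[P1,P4,P5] Q2=[]
t=22-24: P3@Q0 runs 2, rem=1, I/O yield, promote→Q0. Q0=[P3] Q1=[P1,P4,P5] Q2=[]
t=24-25: P3@Q0 runs 1, rem=0, completes. Q0=[] Q1=[P1,P4,P5] Q2=[]
t=25-29: P1@Q1 runs 4, rem=2, quantum used, demote→Q2. Q0=[] Q1=[P4,P5] Q2=[P1]
t=29-32: P4@Q1 runs 3, rem=0, completes. Q0=[] Q1=[P5] Q2=[P1]
t=32-36: P5@Q1 runs 4, rem=5, quantum used, demote→Q2. Q0=[] Q1=[] Q2=[P1,P5]
t=36-38: P1@Q2 runs 2, rem=0, completes. Q0=[] Q1=[] Q2=[P5]
t=38-43: P5@Q2 runs 5, rem=0, completes. Q0=[] Q1=[] Q2=[]

Answer: 1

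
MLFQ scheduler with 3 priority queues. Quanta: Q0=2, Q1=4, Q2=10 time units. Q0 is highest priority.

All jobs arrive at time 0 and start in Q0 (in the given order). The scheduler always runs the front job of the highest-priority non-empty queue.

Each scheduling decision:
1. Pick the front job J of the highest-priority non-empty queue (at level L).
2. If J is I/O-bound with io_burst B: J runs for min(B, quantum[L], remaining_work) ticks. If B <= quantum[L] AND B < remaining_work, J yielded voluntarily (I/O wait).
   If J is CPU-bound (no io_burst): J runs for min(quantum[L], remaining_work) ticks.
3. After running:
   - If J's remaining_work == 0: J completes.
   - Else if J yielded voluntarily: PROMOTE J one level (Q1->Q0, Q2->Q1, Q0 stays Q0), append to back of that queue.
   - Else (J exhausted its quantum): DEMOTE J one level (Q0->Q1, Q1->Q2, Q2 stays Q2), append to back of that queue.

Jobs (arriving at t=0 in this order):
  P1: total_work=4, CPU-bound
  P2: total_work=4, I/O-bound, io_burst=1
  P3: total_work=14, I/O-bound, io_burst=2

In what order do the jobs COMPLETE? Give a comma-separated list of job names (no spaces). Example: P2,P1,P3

Answer: P2,P3,P1

Derivation:
t=0-2: P1@Q0 runs 2, rem=2, quantum used, demote→Q1. Q0=[P2,P3] Q1=[P1] Q2=[]
t=2-3: P2@Q0 runs 1, rem=3, I/O yield, promote→Q0. Q0=[P3,P2] Q1=[P1] Q2=[]
t=3-5: P3@Q0 runs 2, rem=12, I/O yield, promote→Q0. Q0=[P2,P3] Q1=[P1] Q2=[]
t=5-6: P2@Q0 runs 1, rem=2, I/O yield, promote→Q0. Q0=[P3,P2] Q1=[P1] Q2=[]
t=6-8: P3@Q0 runs 2, rem=10, I/O yield, promote→Q0. Q0=[P2,P3] Q1=[P1] Q2=[]
t=8-9: P2@Q0 runs 1, rem=1, I/O yield, promote→Q0. Q0=[P3,P2] Q1=[P1] Q2=[]
t=9-11: P3@Q0 runs 2, rem=8, I/O yield, promote→Q0. Q0=[P2,P3] Q1=[P1] Q2=[]
t=11-12: P2@Q0 runs 1, rem=0, completes. Q0=[P3] Q1=[P1] Q2=[]
t=12-14: P3@Q0 runs 2, rem=6, I/O yield, promote→Q0. Q0=[P3] Q1=[P1] Q2=[]
t=14-16: P3@Q0 runs 2, rem=4, I/O yield, promote→Q0. Q0=[P3] Q1=[P1] Q2=[]
t=16-18: P3@Q0 runs 2, rem=2, I/O yield, promote→Q0. Q0=[P3] Q1=[P1] Q2=[]
t=18-20: P3@Q0 runs 2, rem=0, completes. Q0=[] Q1=[P1] Q2=[]
t=20-22: P1@Q1 runs 2, rem=0, completes. Q0=[] Q1=[] Q2=[]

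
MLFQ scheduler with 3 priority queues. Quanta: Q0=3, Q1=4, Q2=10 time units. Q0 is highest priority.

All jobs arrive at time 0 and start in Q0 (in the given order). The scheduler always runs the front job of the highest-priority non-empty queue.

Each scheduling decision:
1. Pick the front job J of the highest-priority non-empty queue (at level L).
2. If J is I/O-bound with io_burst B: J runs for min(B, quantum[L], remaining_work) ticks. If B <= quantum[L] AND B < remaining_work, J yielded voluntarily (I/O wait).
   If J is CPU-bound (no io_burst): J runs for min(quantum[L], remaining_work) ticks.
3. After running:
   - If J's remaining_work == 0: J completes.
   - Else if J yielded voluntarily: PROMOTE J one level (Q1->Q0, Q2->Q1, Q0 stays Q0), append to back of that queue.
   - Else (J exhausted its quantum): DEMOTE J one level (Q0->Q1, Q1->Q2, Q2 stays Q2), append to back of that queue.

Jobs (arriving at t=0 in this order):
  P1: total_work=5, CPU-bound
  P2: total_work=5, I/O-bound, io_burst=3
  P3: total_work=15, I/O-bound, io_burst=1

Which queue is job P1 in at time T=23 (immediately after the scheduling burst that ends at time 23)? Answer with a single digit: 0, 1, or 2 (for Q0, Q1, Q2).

Answer: 1

Derivation:
t=0-3: P1@Q0 runs 3, rem=2, quantum used, demote→Q1. Q0=[P2,P3] Q1=[P1] Q2=[]
t=3-6: P2@Q0 runs 3, rem=2, I/O yield, promote→Q0. Q0=[P3,P2] Q1=[P1] Q2=[]
t=6-7: P3@Q0 runs 1, rem=14, I/O yield, promote→Q0. Q0=[P2,P3] Q1=[P1] Q2=[]
t=7-9: P2@Q0 runs 2, rem=0, completes. Q0=[P3] Q1=[P1] Q2=[]
t=9-10: P3@Q0 runs 1, rem=13, I/O yield, promote→Q0. Q0=[P3] Q1=[P1] Q2=[]
t=10-11: P3@Q0 runs 1, rem=12, I/O yield, promote→Q0. Q0=[P3] Q1=[P1] Q2=[]
t=11-12: P3@Q0 runs 1, rem=11, I/O yield, promote→Q0. Q0=[P3] Q1=[P1] Q2=[]
t=12-13: P3@Q0 runs 1, rem=10, I/O yield, promote→Q0. Q0=[P3] Q1=[P1] Q2=[]
t=13-14: P3@Q0 runs 1, rem=9, I/O yield, promote→Q0. Q0=[P3] Q1=[P1] Q2=[]
t=14-15: P3@Q0 runs 1, rem=8, I/O yield, promote→Q0. Q0=[P3] Q1=[P1] Q2=[]
t=15-16: P3@Q0 runs 1, rem=7, I/O yield, promote→Q0. Q0=[P3] Q1=[P1] Q2=[]
t=16-17: P3@Q0 runs 1, rem=6, I/O yield, promote→Q0. Q0=[P3] Q1=[P1] Q2=[]
t=17-18: P3@Q0 runs 1, rem=5, I/O yield, promote→Q0. Q0=[P3] Q1=[P1] Q2=[]
t=18-19: P3@Q0 runs 1, rem=4, I/O yield, promote→Q0. Q0=[P3] Q1=[P1] Q2=[]
t=19-20: P3@Q0 runs 1, rem=3, I/O yield, promote→Q0. Q0=[P3] Q1=[P1] Q2=[]
t=20-21: P3@Q0 runs 1, rem=2, I/O yield, promote→Q0. Q0=[P3] Q1=[P1] Q2=[]
t=21-22: P3@Q0 runs 1, rem=1, I/O yield, promote→Q0. Q0=[P3] Q1=[P1] Q2=[]
t=22-23: P3@Q0 runs 1, rem=0, completes. Q0=[] Q1=[P1] Q2=[]
t=23-25: P1@Q1 runs 2, rem=0, completes. Q0=[] Q1=[] Q2=[]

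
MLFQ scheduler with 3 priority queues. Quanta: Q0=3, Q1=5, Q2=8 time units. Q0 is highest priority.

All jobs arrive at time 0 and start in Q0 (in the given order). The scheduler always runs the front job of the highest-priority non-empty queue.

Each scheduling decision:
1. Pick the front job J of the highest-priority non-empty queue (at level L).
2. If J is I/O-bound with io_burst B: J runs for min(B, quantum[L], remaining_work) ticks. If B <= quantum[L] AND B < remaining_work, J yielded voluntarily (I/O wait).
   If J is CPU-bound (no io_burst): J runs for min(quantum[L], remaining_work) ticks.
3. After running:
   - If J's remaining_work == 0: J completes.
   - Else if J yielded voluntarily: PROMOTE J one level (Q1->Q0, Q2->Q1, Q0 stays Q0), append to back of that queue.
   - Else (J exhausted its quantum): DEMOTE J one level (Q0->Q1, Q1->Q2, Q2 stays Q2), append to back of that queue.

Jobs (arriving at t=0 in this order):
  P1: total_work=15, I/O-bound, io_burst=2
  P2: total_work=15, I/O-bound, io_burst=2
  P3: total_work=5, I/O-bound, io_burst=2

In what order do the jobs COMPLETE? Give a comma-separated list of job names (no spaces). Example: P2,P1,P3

Answer: P3,P1,P2

Derivation:
t=0-2: P1@Q0 runs 2, rem=13, I/O yield, promote→Q0. Q0=[P2,P3,P1] Q1=[] Q2=[]
t=2-4: P2@Q0 runs 2, rem=13, I/O yield, promote→Q0. Q0=[P3,P1,P2] Q1=[] Q2=[]
t=4-6: P3@Q0 runs 2, rem=3, I/O yield, promote→Q0. Q0=[P1,P2,P3] Q1=[] Q2=[]
t=6-8: P1@Q0 runs 2, rem=11, I/O yield, promote→Q0. Q0=[P2,P3,P1] Q1=[] Q2=[]
t=8-10: P2@Q0 runs 2, rem=11, I/O yield, promote→Q0. Q0=[P3,P1,P2] Q1=[] Q2=[]
t=10-12: P3@Q0 runs 2, rem=1, I/O yield, promote→Q0. Q0=[P1,P2,P3] Q1=[] Q2=[]
t=12-14: P1@Q0 runs 2, rem=9, I/O yield, promote→Q0. Q0=[P2,P3,P1] Q1=[] Q2=[]
t=14-16: P2@Q0 runs 2, rem=9, I/O yield, promote→Q0. Q0=[P3,P1,P2] Q1=[] Q2=[]
t=16-17: P3@Q0 runs 1, rem=0, completes. Q0=[P1,P2] Q1=[] Q2=[]
t=17-19: P1@Q0 runs 2, rem=7, I/O yield, promote→Q0. Q0=[P2,P1] Q1=[] Q2=[]
t=19-21: P2@Q0 runs 2, rem=7, I/O yield, promote→Q0. Q0=[P1,P2] Q1=[] Q2=[]
t=21-23: P1@Q0 runs 2, rem=5, I/O yield, promote→Q0. Q0=[P2,P1] Q1=[] Q2=[]
t=23-25: P2@Q0 runs 2, rem=5, I/O yield, promote→Q0. Q0=[P1,P2] Q1=[] Q2=[]
t=25-27: P1@Q0 runs 2, rem=3, I/O yield, promote→Q0. Q0=[P2,P1] Q1=[] Q2=[]
t=27-29: P2@Q0 runs 2, rem=3, I/O yield, promote→Q0. Q0=[P1,P2] Q1=[] Q2=[]
t=29-31: P1@Q0 runs 2, rem=1, I/O yield, promote→Q0. Q0=[P2,P1] Q1=[] Q2=[]
t=31-33: P2@Q0 runs 2, rem=1, I/O yield, promote→Q0. Q0=[P1,P2] Q1=[] Q2=[]
t=33-34: P1@Q0 runs 1, rem=0, completes. Q0=[P2] Q1=[] Q2=[]
t=34-35: P2@Q0 runs 1, rem=0, completes. Q0=[] Q1=[] Q2=[]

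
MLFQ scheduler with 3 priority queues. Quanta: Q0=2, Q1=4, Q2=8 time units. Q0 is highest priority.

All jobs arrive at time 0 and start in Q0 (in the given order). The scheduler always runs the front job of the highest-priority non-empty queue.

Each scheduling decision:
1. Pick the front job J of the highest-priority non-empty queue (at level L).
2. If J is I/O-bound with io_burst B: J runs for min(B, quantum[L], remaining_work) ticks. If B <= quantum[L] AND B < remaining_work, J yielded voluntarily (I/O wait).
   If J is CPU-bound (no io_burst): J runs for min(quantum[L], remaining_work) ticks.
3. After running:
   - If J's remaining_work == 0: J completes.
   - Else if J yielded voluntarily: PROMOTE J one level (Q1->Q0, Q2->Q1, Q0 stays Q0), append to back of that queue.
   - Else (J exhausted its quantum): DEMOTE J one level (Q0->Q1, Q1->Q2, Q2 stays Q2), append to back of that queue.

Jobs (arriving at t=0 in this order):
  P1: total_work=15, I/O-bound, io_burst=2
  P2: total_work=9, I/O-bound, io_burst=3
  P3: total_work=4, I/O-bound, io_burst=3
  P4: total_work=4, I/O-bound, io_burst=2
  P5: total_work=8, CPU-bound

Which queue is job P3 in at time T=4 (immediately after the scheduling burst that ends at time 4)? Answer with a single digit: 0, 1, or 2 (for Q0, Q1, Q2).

Answer: 0

Derivation:
t=0-2: P1@Q0 runs 2, rem=13, I/O yield, promote→Q0. Q0=[P2,P3,P4,P5,P1] Q1=[] Q2=[]
t=2-4: P2@Q0 runs 2, rem=7, quantum used, demote→Q1. Q0=[P3,P4,P5,P1] Q1=[P2] Q2=[]
t=4-6: P3@Q0 runs 2, rem=2, quantum used, demote→Q1. Q0=[P4,P5,P1] Q1=[P2,P3] Q2=[]
t=6-8: P4@Q0 runs 2, rem=2, I/O yield, promote→Q0. Q0=[P5,P1,P4] Q1=[P2,P3] Q2=[]
t=8-10: P5@Q0 runs 2, rem=6, quantum used, demote→Q1. Q0=[P1,P4] Q1=[P2,P3,P5] Q2=[]
t=10-12: P1@Q0 runs 2, rem=11, I/O yield, promote→Q0. Q0=[P4,P1] Q1=[P2,P3,P5] Q2=[]
t=12-14: P4@Q0 runs 2, rem=0, completes. Q0=[P1] Q1=[P2,P3,P5] Q2=[]
t=14-16: P1@Q0 runs 2, rem=9, I/O yield, promote→Q0. Q0=[P1] Q1=[P2,P3,P5] Q2=[]
t=16-18: P1@Q0 runs 2, rem=7, I/O yield, promote→Q0. Q0=[P1] Q1=[P2,P3,P5] Q2=[]
t=18-20: P1@Q0 runs 2, rem=5, I/O yield, promote→Q0. Q0=[P1] Q1=[P2,P3,P5] Q2=[]
t=20-22: P1@Q0 runs 2, rem=3, I/O yield, promote→Q0. Q0=[P1] Q1=[P2,P3,P5] Q2=[]
t=22-24: P1@Q0 runs 2, rem=1, I/O yield, promote→Q0. Q0=[P1] Q1=[P2,P3,P5] Q2=[]
t=24-25: P1@Q0 runs 1, rem=0, completes. Q0=[] Q1=[P2,P3,P5] Q2=[]
t=25-28: P2@Q1 runs 3, rem=4, I/O yield, promote→Q0. Q0=[P2] Q1=[P3,P5] Q2=[]
t=28-30: P2@Q0 runs 2, rem=2, quantum used, demote→Q1. Q0=[] Q1=[P3,P5,P2] Q2=[]
t=30-32: P3@Q1 runs 2, rem=0, completes. Q0=[] Q1=[P5,P2] Q2=[]
t=32-36: P5@Q1 runs 4, rem=2, quantum used, demote→Q2. Q0=[] Q1=[P2] Q2=[P5]
t=36-38: P2@Q1 runs 2, rem=0, completes. Q0=[] Q1=[] Q2=[P5]
t=38-40: P5@Q2 runs 2, rem=0, completes. Q0=[] Q1=[] Q2=[]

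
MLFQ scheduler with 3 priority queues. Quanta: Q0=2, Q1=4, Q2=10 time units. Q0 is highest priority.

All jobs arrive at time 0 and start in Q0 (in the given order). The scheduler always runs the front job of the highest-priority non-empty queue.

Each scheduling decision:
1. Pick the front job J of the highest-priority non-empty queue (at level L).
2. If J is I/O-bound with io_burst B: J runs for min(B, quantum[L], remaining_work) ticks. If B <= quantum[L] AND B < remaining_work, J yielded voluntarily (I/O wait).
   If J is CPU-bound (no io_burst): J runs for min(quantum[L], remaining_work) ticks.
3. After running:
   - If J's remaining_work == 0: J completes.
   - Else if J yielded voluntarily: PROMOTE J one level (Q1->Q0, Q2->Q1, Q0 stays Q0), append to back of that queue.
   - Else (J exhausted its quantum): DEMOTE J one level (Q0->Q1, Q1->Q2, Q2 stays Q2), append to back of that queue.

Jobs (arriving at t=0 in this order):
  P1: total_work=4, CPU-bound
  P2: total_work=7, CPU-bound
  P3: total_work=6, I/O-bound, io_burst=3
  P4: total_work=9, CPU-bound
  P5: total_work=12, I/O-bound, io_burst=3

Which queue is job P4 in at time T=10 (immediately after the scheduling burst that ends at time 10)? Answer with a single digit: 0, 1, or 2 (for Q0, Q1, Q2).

t=0-2: P1@Q0 runs 2, rem=2, quantum used, demote→Q1. Q0=[P2,P3,P4,P5] Q1=[P1] Q2=[]
t=2-4: P2@Q0 runs 2, rem=5, quantum used, demote→Q1. Q0=[P3,P4,P5] Q1=[P1,P2] Q2=[]
t=4-6: P3@Q0 runs 2, rem=4, quantum used, demote→Q1. Q0=[P4,P5] Q1=[P1,P2,P3] Q2=[]
t=6-8: P4@Q0 runs 2, rem=7, quantum used, demote→Q1. Q0=[P5] Q1=[P1,P2,P3,P4] Q2=[]
t=8-10: P5@Q0 runs 2, rem=10, quantum used, demote→Q1. Q0=[] Q1=[P1,P2,P3,P4,P5] Q2=[]
t=10-12: P1@Q1 runs 2, rem=0, completes. Q0=[] Q1=[P2,P3,P4,P5] Q2=[]
t=12-16: P2@Q1 runs 4, rem=1, quantum used, demote→Q2. Q0=[] Q1=[P3,P4,P5] Q2=[P2]
t=16-19: P3@Q1 runs 3, rem=1, I/O yield, promote→Q0. Q0=[P3] Q1=[P4,P5] Q2=[P2]
t=19-20: P3@Q0 runs 1, rem=0, completes. Q0=[] Q1=[P4,P5] Q2=[P2]
t=20-24: P4@Q1 runs 4, rem=3, quantum used, demote→Q2. Q0=[] Q1=[P5] Q2=[P2,P4]
t=24-27: P5@Q1 runs 3, rem=7, I/O yield, promote→Q0. Q0=[P5] Q1=[] Q2=[P2,P4]
t=27-29: P5@Q0 runs 2, rem=5, quantum used, demote→Q1. Q0=[] Q1=[P5] Q2=[P2,P4]
t=29-32: P5@Q1 runs 3, rem=2, I/O yield, promote→Q0. Q0=[P5] Q1=[] Q2=[P2,P4]
t=32-34: P5@Q0 runs 2, rem=0, completes. Q0=[] Q1=[] Q2=[P2,P4]
t=34-35: P2@Q2 runs 1, rem=0, completes. Q0=[] Q1=[] Q2=[P4]
t=35-38: P4@Q2 runs 3, rem=0, completes. Q0=[] Q1=[] Q2=[]

Answer: 1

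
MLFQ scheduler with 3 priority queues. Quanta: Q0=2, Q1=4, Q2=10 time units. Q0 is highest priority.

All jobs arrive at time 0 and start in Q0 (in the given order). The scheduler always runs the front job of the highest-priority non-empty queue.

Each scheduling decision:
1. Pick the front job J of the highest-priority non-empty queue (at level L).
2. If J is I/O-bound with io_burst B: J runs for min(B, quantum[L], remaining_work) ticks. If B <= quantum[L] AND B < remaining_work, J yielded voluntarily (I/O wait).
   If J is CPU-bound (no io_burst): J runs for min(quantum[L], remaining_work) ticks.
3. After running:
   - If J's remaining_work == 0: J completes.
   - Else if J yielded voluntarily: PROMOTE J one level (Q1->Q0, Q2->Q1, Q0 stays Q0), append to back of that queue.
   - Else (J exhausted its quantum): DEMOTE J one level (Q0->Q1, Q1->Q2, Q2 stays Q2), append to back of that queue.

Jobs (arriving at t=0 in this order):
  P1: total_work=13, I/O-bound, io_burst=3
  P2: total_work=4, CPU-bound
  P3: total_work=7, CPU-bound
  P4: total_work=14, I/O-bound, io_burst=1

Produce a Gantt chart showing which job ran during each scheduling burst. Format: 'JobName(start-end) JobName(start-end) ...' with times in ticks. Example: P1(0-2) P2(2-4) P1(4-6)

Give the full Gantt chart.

t=0-2: P1@Q0 runs 2, rem=11, quantum used, demote→Q1. Q0=[P2,P3,P4] Q1=[P1] Q2=[]
t=2-4: P2@Q0 runs 2, rem=2, quantum used, demote→Q1. Q0=[P3,P4] Q1=[P1,P2] Q2=[]
t=4-6: P3@Q0 runs 2, rem=5, quantum used, demote→Q1. Q0=[P4] Q1=[P1,P2,P3] Q2=[]
t=6-7: P4@Q0 runs 1, rem=13, I/O yield, promote→Q0. Q0=[P4] Q1=[P1,P2,P3] Q2=[]
t=7-8: P4@Q0 runs 1, rem=12, I/O yield, promote→Q0. Q0=[P4] Q1=[P1,P2,P3] Q2=[]
t=8-9: P4@Q0 runs 1, rem=11, I/O yield, promote→Q0. Q0=[P4] Q1=[P1,P2,P3] Q2=[]
t=9-10: P4@Q0 runs 1, rem=10, I/O yield, promote→Q0. Q0=[P4] Q1=[P1,P2,P3] Q2=[]
t=10-11: P4@Q0 runs 1, rem=9, I/O yield, promote→Q0. Q0=[P4] Q1=[P1,P2,P3] Q2=[]
t=11-12: P4@Q0 runs 1, rem=8, I/O yield, promote→Q0. Q0=[P4] Q1=[P1,P2,P3] Q2=[]
t=12-13: P4@Q0 runs 1, rem=7, I/O yield, promote→Q0. Q0=[P4] Q1=[P1,P2,P3] Q2=[]
t=13-14: P4@Q0 runs 1, rem=6, I/O yield, promote→Q0. Q0=[P4] Q1=[P1,P2,P3] Q2=[]
t=14-15: P4@Q0 runs 1, rem=5, I/O yield, promote→Q0. Q0=[P4] Q1=[P1,P2,P3] Q2=[]
t=15-16: P4@Q0 runs 1, rem=4, I/O yield, promote→Q0. Q0=[P4] Q1=[P1,P2,P3] Q2=[]
t=16-17: P4@Q0 runs 1, rem=3, I/O yield, promote→Q0. Q0=[P4] Q1=[P1,P2,P3] Q2=[]
t=17-18: P4@Q0 runs 1, rem=2, I/O yield, promote→Q0. Q0=[P4] Q1=[P1,P2,P3] Q2=[]
t=18-19: P4@Q0 runs 1, rem=1, I/O yield, promote→Q0. Q0=[P4] Q1=[P1,P2,P3] Q2=[]
t=19-20: P4@Q0 runs 1, rem=0, completes. Q0=[] Q1=[P1,P2,P3] Q2=[]
t=20-23: P1@Q1 runs 3, rem=8, I/O yield, promote→Q0. Q0=[P1] Q1=[P2,P3] Q2=[]
t=23-25: P1@Q0 runs 2, rem=6, quantum used, demote→Q1. Q0=[] Q1=[P2,P3,P1] Q2=[]
t=25-27: P2@Q1 runs 2, rem=0, completes. Q0=[] Q1=[P3,P1] Q2=[]
t=27-31: P3@Q1 runs 4, rem=1, quantum used, demote→Q2. Q0=[] Q1=[P1] Q2=[P3]
t=31-34: P1@Q1 runs 3, rem=3, I/O yield, promote→Q0. Q0=[P1] Q1=[] Q2=[P3]
t=34-36: P1@Q0 runs 2, rem=1, quantum used, demote→Q1. Q0=[] Q1=[P1] Q2=[P3]
t=36-37: P1@Q1 runs 1, rem=0, completes. Q0=[] Q1=[] Q2=[P3]
t=37-38: P3@Q2 runs 1, rem=0, completes. Q0=[] Q1=[] Q2=[]

Answer: P1(0-2) P2(2-4) P3(4-6) P4(6-7) P4(7-8) P4(8-9) P4(9-10) P4(10-11) P4(11-12) P4(12-13) P4(13-14) P4(14-15) P4(15-16) P4(16-17) P4(17-18) P4(18-19) P4(19-20) P1(20-23) P1(23-25) P2(25-27) P3(27-31) P1(31-34) P1(34-36) P1(36-37) P3(37-38)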